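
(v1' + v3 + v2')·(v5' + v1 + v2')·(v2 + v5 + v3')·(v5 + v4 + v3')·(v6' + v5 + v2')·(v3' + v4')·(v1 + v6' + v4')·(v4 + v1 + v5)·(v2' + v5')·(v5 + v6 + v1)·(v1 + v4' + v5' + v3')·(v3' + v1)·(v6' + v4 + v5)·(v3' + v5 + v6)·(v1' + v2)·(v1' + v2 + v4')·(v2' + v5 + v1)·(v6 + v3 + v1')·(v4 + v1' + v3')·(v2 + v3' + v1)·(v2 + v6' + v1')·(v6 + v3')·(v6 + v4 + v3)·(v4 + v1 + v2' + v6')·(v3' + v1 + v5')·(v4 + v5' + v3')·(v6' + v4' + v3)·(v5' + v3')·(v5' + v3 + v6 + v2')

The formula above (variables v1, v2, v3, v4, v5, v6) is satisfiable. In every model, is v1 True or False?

Suppose v1 = 1.
Unit clause (v2) forces v2 = 1.
Unit clause (v3) forces v3 = 1.
Unit clause (v4') forces v4 = 0.
Now (v4) is unsatisfied and unit — conflict.
So every satisfying assignment has v1 = False.

False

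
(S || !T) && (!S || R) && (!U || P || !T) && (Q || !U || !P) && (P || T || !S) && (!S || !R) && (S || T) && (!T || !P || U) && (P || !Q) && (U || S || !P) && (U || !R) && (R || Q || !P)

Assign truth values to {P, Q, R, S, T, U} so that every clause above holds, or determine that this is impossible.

UNSATISFIABLE

Suppose S = true.
(R) alone gives R = true.
That conflicts with the unit clause (!R).
So S must be the other value — set S = false.
(!T) alone gives T = false.
That conflicts with the unit clause (T).
Both values of S lead to a conflict.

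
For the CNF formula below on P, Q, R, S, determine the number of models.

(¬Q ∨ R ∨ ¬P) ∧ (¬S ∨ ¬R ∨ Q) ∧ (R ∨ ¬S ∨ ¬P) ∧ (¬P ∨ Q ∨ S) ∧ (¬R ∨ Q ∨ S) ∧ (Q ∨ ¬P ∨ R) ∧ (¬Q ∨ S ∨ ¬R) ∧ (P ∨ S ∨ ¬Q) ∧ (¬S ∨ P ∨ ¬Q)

There are 2^4 = 16 truth assignments over (P, Q, R, S).
Check each against the 9 clauses (columns in the order P, Q, R, S):
  F F F F  ✓ satisfies all
  F F F T  ✓ satisfies all
  F F T F  ✗ fails (¬R ∨ Q ∨ S)
  F F T T  ✗ fails (¬S ∨ ¬R ∨ Q)
  F T F F  ✗ fails (P ∨ S ∨ ¬Q)
  F T F T  ✗ fails (¬S ∨ P ∨ ¬Q)
  F T T F  ✗ fails (¬Q ∨ S ∨ ¬R)
  F T T T  ✗ fails (¬S ∨ P ∨ ¬Q)
  T F F F  ✗ fails (¬P ∨ Q ∨ S)
  T F F T  ✗ fails (R ∨ ¬S ∨ ¬P)
  T F T F  ✗ fails (¬P ∨ Q ∨ S)
  T F T T  ✗ fails (¬S ∨ ¬R ∨ Q)
  T T F F  ✗ fails (¬Q ∨ R ∨ ¬P)
  T T F T  ✗ fails (¬Q ∨ R ∨ ¬P)
  T T T F  ✗ fails (¬Q ∨ S ∨ ¬R)
  T T T T  ✓ satisfies all
3 of the 16 rows are models.

3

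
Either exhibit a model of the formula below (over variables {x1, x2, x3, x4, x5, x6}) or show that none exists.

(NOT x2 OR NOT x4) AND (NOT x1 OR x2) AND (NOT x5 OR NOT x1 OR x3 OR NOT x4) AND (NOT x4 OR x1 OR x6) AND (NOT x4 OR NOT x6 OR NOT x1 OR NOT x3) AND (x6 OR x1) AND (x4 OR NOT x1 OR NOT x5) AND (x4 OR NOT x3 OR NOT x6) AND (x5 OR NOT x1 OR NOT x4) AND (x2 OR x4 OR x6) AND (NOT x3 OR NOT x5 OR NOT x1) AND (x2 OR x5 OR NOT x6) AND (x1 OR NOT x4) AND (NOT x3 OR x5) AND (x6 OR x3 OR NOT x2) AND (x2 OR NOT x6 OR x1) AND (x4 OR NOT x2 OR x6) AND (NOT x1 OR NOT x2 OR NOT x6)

Suppose x2 = true.
Unit clause (NOT x4) forces x4 = false.
Unit clause (x6) forces x6 = true.
Unit clause (NOT x3) forces x3 = false.
Unit clause (NOT x1) forces x1 = false.
All clauses hold; x5 can take either value.

x1=false, x2=true, x3=false, x4=false, x5=false, x6=true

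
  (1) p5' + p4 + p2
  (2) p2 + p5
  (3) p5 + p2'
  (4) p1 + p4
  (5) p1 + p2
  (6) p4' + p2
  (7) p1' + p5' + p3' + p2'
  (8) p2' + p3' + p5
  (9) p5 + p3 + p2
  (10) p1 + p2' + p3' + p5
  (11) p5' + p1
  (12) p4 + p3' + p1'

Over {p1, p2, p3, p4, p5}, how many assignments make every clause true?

2

There are 2^5 = 32 truth assignments over (p1, p2, p3, p4, p5).
Split on p4. With p4 = 1, the clauses containing p4 are satisfied and p4' drops from the rest; 1 of the 2^4 = 16 assignments to the other variables satisfy what remains.
With p4 = 0, by the same count on the reduced clause set, 1 assignment works.
(One model: p1=T, p2=T, p3=F, p4=F, p5=T.)
Total: 1 + 1 = 2.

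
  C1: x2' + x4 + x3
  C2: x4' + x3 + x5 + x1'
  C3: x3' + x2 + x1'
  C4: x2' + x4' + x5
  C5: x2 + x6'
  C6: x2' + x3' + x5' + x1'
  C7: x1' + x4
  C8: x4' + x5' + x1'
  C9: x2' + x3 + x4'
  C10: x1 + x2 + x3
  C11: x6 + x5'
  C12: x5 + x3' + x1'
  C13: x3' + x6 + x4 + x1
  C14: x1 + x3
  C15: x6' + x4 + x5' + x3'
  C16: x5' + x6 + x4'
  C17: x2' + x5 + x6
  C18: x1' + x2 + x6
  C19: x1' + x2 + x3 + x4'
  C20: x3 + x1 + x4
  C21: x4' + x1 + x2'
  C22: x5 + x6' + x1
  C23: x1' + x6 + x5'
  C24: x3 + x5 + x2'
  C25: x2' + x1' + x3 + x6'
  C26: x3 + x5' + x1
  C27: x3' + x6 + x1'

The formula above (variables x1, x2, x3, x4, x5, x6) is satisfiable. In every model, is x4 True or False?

True

Suppose x4 = 0.
Unit clause (x1') forces x1 = 0.
Unit clause (x3) forces x3 = 1.
Unit clause (x6) forces x6 = 1.
Unit clause (x2) forces x2 = 1.
Unit clause (x5') forces x5 = 0.
But (x5) is also a unit clause — contradiction.
So every satisfying assignment has x4 = True.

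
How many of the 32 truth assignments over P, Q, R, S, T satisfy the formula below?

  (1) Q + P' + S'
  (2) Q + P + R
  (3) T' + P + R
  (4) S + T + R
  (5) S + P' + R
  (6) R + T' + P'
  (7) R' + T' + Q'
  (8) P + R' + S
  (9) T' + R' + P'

There are 2^5 = 32 truth assignments over (P, Q, R, S, T).
Split on T. With T = 1, the clauses containing T are satisfied and T' drops from the rest; 1 of the 2^4 = 16 assignments to the other variables satisfy what remains.
With T = 0, by the same count on the reduced clause set, 7 assignments work.
Total: 1 + 7 = 8.

8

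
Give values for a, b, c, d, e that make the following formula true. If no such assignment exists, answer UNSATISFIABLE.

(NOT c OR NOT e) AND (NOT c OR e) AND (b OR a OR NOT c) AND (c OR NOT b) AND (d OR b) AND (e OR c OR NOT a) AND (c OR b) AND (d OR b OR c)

Case c = false:
(NOT b) alone gives b = false.
That conflicts with the unit clause (b).
That branch fails; take c = true instead.
(NOT e) alone gives e = false.
That conflicts with the unit clause (e).
Both values of c lead to a conflict.

UNSATISFIABLE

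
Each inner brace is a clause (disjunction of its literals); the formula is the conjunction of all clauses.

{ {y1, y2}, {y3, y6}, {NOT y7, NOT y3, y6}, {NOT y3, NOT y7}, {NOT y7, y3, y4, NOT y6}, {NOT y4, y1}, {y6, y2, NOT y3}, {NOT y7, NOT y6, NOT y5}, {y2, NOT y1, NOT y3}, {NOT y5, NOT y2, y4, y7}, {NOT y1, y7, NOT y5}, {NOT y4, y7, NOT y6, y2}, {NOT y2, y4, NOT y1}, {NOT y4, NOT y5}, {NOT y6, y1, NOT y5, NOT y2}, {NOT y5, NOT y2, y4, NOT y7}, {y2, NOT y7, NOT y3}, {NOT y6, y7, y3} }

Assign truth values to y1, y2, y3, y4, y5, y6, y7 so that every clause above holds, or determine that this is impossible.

y1 ↦ true; y2 ↦ true; y3 ↦ true; y4 ↦ true; y5 ↦ false; y6 ↦ false; y7 ↦ false

Branch on y1: set y1 = true.
Branch on y3: set y3 = true.
Unit clause (NOT y7) forces y7 = false.
Unit clause (y2) forces y2 = true.
Unit clause (NOT y5) forces y5 = false.
Unit clause (y4) forces y4 = true.
All clauses hold; y6 can take either value.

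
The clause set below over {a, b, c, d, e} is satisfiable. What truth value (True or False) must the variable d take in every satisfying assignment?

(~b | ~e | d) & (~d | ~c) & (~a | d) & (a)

Suppose d = 0.
The clause (~a) is unit, so a = 0.
That conflicts with the unit clause (a).
So every satisfying assignment has d = True.

True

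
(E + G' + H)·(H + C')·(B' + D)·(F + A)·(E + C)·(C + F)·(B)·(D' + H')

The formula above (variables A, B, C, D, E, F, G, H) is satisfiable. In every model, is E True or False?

Suppose E = 0.
Unit clause (C) forces C = 1.
Unit clause (H) forces H = 1.
Unit clause (B) forces B = 1.
Unit clause (D) forces D = 1.
But (D') is also a unit clause — contradiction.
So every satisfying assignment has E = True.

True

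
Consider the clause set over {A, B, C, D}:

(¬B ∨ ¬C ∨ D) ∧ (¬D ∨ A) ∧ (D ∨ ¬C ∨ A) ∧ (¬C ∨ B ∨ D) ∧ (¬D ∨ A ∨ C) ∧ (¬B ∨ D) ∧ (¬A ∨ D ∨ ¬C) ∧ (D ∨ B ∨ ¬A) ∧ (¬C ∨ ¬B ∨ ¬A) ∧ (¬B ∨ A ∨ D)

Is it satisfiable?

Yes, satisfiable

Branch on D: set D = False.
Unit clause (¬B) forces B = False.
Unit clause (¬C) forces C = False.
Unit clause (¬A) forces A = False.
This assignment satisfies each clause.
A satisfying assignment: A=False, B=False, C=False, D=False.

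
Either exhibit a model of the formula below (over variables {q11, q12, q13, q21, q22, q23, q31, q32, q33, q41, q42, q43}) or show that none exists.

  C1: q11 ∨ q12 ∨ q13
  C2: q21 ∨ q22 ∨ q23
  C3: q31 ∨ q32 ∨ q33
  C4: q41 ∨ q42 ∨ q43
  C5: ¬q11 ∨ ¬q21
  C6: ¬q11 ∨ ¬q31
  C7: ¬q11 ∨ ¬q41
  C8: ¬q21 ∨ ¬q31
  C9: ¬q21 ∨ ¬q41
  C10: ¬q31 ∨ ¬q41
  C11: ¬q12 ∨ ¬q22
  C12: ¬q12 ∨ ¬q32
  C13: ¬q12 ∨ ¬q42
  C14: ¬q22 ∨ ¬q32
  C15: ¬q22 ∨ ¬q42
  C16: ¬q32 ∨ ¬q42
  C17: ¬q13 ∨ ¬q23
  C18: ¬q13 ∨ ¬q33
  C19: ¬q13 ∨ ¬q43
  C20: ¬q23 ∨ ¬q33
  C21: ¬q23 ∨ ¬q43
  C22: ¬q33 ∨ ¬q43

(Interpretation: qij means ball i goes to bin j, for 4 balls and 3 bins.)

Case q11 = False:
Case q12 = True:
The clause (¬q22) is unit, so q22 = False.
The clause (¬q32) is unit, so q32 = False.
The clause (¬q42) is unit, so q42 = False.
Case q21 = True:
The clause (¬q31) is unit, so q31 = False.
The clause (q33) is unit, so q33 = True.
The clause (¬q41) is unit, so q41 = False.
The clause (q43) is unit, so q43 = True.
But (¬q43) is also a unit clause — contradiction.
That branch fails; take q21 = False instead.
The clause (q23) is unit, so q23 = True.
The clause (¬q13) is unit, so q13 = False.
The clause (¬q33) is unit, so q33 = False.
The clause (q31) is unit, so q31 = True.
The clause (¬q41) is unit, so q41 = False.
The clause (q43) is unit, so q43 = True.
But (¬q43) is also a unit clause — contradiction.
Either choice for q21 ends in contradiction.
That branch fails; take q12 = False instead.
The clause (q13) is unit, so q13 = True.
The clause (¬q23) is unit, so q23 = False.
The clause (¬q33) is unit, so q33 = False.
The clause (¬q43) is unit, so q43 = False.
Case q21 = True:
The clause (¬q31) is unit, so q31 = False.
The clause (q32) is unit, so q32 = True.
The clause (¬q41) is unit, so q41 = False.
The clause (q42) is unit, so q42 = True.
But (¬q42) is also a unit clause — contradiction.
That branch fails; take q21 = False instead.
The clause (q22) is unit, so q22 = True.
The clause (¬q32) is unit, so q32 = False.
The clause (q31) is unit, so q31 = True.
The clause (¬q41) is unit, so q41 = False.
The clause (q42) is unit, so q42 = True.
But (¬q42) is also a unit clause — contradiction.
Either choice for q21 ends in contradiction.
Either choice for q12 ends in contradiction.
That branch fails; take q11 = True instead.
The clause (¬q21) is unit, so q21 = False.
The clause (¬q31) is unit, so q31 = False.
The clause (¬q41) is unit, so q41 = False.
Case q22 = True:
The clause (¬q12) is unit, so q12 = False.
The clause (¬q32) is unit, so q32 = False.
The clause (q33) is unit, so q33 = True.
The clause (¬q42) is unit, so q42 = False.
The clause (q43) is unit, so q43 = True.
But (¬q43) is also a unit clause — contradiction.
That branch fails; take q22 = False instead.
The clause (q23) is unit, so q23 = True.
The clause (¬q13) is unit, so q13 = False.
The clause (¬q33) is unit, so q33 = False.
The clause (q32) is unit, so q32 = True.
The clause (¬q12) is unit, so q12 = False.
The clause (¬q42) is unit, so q42 = False.
The clause (q43) is unit, so q43 = True.
But (¬q43) is also a unit clause — contradiction.
Either choice for q22 ends in contradiction.
Either choice for q11 ends in contradiction.

UNSATISFIABLE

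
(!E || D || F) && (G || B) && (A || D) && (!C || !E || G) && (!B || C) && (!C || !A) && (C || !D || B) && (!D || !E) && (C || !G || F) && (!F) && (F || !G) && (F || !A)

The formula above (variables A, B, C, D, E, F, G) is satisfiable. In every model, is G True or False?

False

Suppose G = true.
From the singleton clause (!F), F = false.
But (F) is also a unit clause — contradiction.
So every satisfying assignment has G = False.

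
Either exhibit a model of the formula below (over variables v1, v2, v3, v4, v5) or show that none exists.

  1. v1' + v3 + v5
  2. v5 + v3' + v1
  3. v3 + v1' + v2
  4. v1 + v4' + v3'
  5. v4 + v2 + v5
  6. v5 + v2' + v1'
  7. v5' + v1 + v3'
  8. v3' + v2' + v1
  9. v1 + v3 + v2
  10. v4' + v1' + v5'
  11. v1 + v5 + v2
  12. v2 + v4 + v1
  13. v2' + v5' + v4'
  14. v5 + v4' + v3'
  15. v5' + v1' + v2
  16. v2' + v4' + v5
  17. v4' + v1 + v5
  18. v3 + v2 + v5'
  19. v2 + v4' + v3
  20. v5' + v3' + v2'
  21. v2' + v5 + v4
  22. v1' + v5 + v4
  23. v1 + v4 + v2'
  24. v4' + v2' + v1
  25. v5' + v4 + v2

v1 ↦ 1; v2 ↦ 1; v3 ↦ 0; v4 ↦ 0; v5 ↦ 1

Suppose v1 = 1.
Suppose v3 = 0.
From the singleton clause (v5), v5 = 1.
From the singleton clause (v2), v2 = 1.
From the singleton clause (v4'), v4 = 0.
This assignment satisfies each clause.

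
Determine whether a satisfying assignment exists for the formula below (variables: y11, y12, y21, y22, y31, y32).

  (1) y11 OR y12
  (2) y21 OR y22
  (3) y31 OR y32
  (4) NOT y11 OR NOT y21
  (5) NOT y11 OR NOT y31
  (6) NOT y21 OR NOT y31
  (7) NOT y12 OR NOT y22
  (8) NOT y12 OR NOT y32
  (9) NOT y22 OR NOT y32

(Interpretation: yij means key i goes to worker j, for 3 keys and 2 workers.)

No, unsatisfiable

Case y11 = true:
The clause (NOT y21) is unit, so y21 = false.
The clause (y22) is unit, so y22 = true.
The clause (NOT y31) is unit, so y31 = false.
The clause (y32) is unit, so y32 = true.
Now (NOT y32) is unsatisfied and unit — conflict.
Backtrack on y11: now try y11 = false.
The clause (y12) is unit, so y12 = true.
The clause (NOT y22) is unit, so y22 = false.
The clause (y21) is unit, so y21 = true.
The clause (NOT y31) is unit, so y31 = false.
The clause (y32) is unit, so y32 = true.
Now (NOT y32) is unsatisfied and unit — conflict.
Neither y11 = true nor y11 = false works.
No assignment satisfies every clause.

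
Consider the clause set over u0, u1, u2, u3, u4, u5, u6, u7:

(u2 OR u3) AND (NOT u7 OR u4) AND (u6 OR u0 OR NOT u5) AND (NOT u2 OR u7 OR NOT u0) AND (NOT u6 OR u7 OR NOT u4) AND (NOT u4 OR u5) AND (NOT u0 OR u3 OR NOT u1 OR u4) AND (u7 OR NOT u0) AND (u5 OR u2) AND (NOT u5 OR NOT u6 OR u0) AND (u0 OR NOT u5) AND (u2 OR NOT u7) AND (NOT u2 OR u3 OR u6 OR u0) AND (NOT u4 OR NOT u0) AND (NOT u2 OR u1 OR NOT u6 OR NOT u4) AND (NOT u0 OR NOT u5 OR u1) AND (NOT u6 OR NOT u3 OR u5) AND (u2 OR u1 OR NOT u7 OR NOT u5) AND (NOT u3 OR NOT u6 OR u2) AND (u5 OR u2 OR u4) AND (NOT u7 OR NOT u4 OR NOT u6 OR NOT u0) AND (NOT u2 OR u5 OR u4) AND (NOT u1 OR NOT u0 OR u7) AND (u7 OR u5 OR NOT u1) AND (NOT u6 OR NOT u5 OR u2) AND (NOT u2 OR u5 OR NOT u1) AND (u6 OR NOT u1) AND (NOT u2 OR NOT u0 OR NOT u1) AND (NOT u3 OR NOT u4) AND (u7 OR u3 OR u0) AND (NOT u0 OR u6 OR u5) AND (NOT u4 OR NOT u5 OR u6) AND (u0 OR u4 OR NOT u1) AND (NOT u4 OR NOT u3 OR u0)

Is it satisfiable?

Branch on u2: set u2 = true.
Branch on u7: set u7 = false.
The clause (NOT u0) is unit, so u0 = false.
The clause (NOT u5) is unit, so u5 = false.
The clause (NOT u4) is unit, so u4 = false.
Now (u4) is unsatisfied and unit — conflict.
Backtrack on u7: now try u7 = true.
The clause (u4) is unit, so u4 = true.
The clause (u5) is unit, so u5 = true.
The clause (u0) is unit, so u0 = true.
Now (NOT u0) is unsatisfied and unit — conflict.
Both values of u7 lead to a conflict.
Backtrack on u2: now try u2 = false.
The clause (u3) is unit, so u3 = true.
The clause (u5) is unit, so u5 = true.
The clause (u0) is unit, so u0 = true.
The clause (u7) is unit, so u7 = true.
Now (NOT u7) is unsatisfied and unit — conflict.
Both values of u2 lead to a conflict.
No assignment satisfies every clause.

Unsatisfiable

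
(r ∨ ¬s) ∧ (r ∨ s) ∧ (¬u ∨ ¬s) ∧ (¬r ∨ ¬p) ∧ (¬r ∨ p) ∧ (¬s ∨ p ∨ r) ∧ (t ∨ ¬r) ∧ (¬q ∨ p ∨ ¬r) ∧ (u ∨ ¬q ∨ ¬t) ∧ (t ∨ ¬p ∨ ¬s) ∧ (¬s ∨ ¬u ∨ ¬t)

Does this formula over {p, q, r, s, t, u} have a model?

Unsatisfiable

Suppose r = True.
From the singleton clause (¬p), p = False.
That conflicts with the unit clause (p).
That branch fails; take r = False instead.
From the singleton clause (¬s), s = False.
That conflicts with the unit clause (s).
Both values of r lead to a conflict.
No assignment satisfies every clause.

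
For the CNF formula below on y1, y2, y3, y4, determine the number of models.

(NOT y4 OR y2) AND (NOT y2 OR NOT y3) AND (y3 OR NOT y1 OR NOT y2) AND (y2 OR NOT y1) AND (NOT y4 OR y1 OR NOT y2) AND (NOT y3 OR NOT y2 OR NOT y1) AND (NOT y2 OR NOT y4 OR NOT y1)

There are 2^4 = 16 truth assignments over (y1, y2, y3, y4).
Check each against the 7 clauses (columns in the order y1, y2, y3, y4):
  F F F F  ✓ satisfies all
  F F F T  ✗ fails (NOT y4 OR y2)
  F F T F  ✓ satisfies all
  F F T T  ✗ fails (NOT y4 OR y2)
  F T F F  ✓ satisfies all
  F T F T  ✗ fails (NOT y4 OR y1 OR NOT y2)
  F T T F  ✗ fails (NOT y2 OR NOT y3)
  F T T T  ✗ fails (NOT y2 OR NOT y3)
  T F F F  ✗ fails (y2 OR NOT y1)
  T F F T  ✗ fails (NOT y4 OR y2)
  T F T F  ✗ fails (y2 OR NOT y1)
  T F T T  ✗ fails (NOT y4 OR y2)
  T T F F  ✗ fails (y3 OR NOT y1 OR NOT y2)
  T T F T  ✗ fails (y3 OR NOT y1 OR NOT y2)
  T T T F  ✗ fails (NOT y2 OR NOT y3)
  T T T T  ✗ fails (NOT y2 OR NOT y3)
3 of the 16 rows are models.

3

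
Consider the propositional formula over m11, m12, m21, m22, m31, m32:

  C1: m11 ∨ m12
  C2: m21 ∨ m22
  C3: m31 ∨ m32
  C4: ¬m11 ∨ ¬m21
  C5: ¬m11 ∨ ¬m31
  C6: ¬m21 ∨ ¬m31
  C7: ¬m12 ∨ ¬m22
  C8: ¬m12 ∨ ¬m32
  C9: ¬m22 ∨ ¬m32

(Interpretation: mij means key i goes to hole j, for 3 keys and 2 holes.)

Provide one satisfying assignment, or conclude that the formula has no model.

Try m11 = True.
(¬m21) alone gives m21 = False.
(m22) alone gives m22 = True.
(¬m31) alone gives m31 = False.
(m32) alone gives m32 = True.
That conflicts with the unit clause (¬m32).
So m11 must be the other value — set m11 = False.
(m12) alone gives m12 = True.
(¬m22) alone gives m22 = False.
(m21) alone gives m21 = True.
(¬m31) alone gives m31 = False.
(m32) alone gives m32 = True.
That conflicts with the unit clause (¬m32).
Both values of m11 lead to a conflict.

UNSATISFIABLE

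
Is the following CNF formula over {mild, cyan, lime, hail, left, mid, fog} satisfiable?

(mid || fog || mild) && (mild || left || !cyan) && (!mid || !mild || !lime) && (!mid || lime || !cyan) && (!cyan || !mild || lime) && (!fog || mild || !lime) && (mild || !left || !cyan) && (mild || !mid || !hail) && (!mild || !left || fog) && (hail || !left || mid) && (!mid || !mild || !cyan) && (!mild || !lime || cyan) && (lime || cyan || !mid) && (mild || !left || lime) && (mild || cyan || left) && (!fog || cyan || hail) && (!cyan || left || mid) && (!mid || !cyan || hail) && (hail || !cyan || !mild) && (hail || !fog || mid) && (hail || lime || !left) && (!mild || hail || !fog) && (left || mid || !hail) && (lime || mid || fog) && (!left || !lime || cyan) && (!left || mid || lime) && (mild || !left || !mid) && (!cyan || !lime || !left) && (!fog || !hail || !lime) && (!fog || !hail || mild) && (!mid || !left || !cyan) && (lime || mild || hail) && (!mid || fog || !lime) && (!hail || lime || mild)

No

Branch on mid: set mid = true.
Branch on mild: set mild = false.
Unit clause (!hail) forces hail = false.
Unit clause (!cyan) forces cyan = false.
Unit clause (lime) forces lime = true.
Unit clause (!fog) forces fog = false.
Now (fog) is unsatisfied and unit — conflict.
Backtrack on mild: now try mild = true.
Unit clause (!lime) forces lime = false.
Unit clause (!cyan) forces cyan = false.
Now (cyan) is unsatisfied and unit — conflict.
Both values of mild lead to a conflict.
Backtrack on mid: now try mid = false.
Branch on fog: set fog = true.
Unit clause (hail) forces hail = true.
Unit clause (left) forces left = true.
Unit clause (lime) forces lime = true.
Now (!lime) is unsatisfied and unit — conflict.
Backtrack on fog: now try fog = false.
Unit clause (mild) forces mild = true.
Unit clause (!left) forces left = false.
Unit clause (!cyan) forces cyan = false.
Unit clause (!lime) forces lime = false.
Now (lime) is unsatisfied and unit — conflict.
Both values of fog lead to a conflict.
Both values of mid lead to a conflict.
No assignment satisfies every clause.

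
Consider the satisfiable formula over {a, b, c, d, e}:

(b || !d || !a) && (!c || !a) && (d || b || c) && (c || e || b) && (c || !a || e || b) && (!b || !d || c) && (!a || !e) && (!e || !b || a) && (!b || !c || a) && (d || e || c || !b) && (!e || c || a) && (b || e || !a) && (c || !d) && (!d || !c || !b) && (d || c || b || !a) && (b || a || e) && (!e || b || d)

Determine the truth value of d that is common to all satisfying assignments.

True

Suppose d = false.
Branch on c: set c = false.
(b) alone gives b = true.
(e) alone gives e = true.
(!a) alone gives a = false.
That conflicts with the unit clause (a).
That branch fails; take c = true instead.
(!a) alone gives a = false.
(!b) alone gives b = false.
(e) alone gives e = true.
That conflicts with the unit clause (!e).
Either choice for c ends in contradiction.
So every satisfying assignment has d = True.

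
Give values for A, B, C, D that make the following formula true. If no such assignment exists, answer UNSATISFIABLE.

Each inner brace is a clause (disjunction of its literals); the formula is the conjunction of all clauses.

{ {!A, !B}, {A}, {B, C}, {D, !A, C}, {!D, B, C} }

A ↦ true, B ↦ false, C ↦ true, D ↦ false

(A) alone gives A = true.
(!B) alone gives B = false.
(C) alone gives C = true.
Every clause is now satisfied; D is unconstrained.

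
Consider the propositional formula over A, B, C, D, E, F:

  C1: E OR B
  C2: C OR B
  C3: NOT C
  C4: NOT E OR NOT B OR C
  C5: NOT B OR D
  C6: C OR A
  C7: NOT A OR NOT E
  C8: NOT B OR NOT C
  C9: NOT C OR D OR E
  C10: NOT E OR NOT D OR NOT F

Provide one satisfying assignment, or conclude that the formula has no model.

Unit clause (NOT C) forces C = false.
Unit clause (B) forces B = true.
Unit clause (NOT E) forces E = false.
Unit clause (D) forces D = true.
Unit clause (A) forces A = true.
All clauses hold; F can take either value.

A: true,  B: true,  C: false,  D: true,  E: false,  F: false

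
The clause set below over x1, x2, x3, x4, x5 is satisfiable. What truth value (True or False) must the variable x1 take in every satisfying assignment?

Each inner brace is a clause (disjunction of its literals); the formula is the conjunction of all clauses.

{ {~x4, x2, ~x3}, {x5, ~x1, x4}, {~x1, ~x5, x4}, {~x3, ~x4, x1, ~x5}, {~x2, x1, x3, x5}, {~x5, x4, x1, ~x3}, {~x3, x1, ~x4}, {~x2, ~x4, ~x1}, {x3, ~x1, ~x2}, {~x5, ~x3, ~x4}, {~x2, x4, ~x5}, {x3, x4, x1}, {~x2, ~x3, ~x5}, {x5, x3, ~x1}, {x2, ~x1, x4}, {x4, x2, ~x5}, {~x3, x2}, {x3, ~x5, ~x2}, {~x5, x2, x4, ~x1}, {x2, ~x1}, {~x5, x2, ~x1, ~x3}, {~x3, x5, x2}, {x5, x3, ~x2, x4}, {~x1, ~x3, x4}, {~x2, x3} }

False

Suppose x1 = 1.
From the singleton clause (x2), x2 = 1.
From the singleton clause (~x4), x4 = 0.
From the singleton clause (x5), x5 = 1.
That conflicts with the unit clause (~x5).
So every satisfying assignment has x1 = False.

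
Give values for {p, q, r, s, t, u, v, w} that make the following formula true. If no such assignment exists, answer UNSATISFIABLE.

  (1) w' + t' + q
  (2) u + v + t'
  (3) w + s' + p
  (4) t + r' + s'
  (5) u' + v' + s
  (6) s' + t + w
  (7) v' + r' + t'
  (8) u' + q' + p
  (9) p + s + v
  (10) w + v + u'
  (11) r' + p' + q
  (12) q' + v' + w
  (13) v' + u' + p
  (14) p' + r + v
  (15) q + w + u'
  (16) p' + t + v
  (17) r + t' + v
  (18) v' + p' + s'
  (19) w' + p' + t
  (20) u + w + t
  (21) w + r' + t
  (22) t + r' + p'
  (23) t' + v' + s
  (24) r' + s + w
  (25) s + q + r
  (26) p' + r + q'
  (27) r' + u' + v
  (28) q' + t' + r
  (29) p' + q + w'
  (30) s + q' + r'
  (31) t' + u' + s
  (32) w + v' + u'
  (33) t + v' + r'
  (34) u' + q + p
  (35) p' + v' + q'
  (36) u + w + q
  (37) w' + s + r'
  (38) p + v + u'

p=0, q=0, r=0, s=1, t=0, u=0, v=0, w=1

Suppose w = 1.
Suppose t = 0.
(p') alone gives p = 0.
Suppose r = 0.
Suppose u = 0.
Suppose s = 1.
All clauses hold; q, v can take either value.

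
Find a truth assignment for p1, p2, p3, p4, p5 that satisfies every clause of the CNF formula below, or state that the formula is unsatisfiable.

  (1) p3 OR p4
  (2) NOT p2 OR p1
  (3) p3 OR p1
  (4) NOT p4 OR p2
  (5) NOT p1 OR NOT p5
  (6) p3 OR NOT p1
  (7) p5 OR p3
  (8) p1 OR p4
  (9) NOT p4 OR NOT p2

p1=true, p2=false, p3=true, p4=false, p5=false

Case p3 = true:
Case p2 = false:
From the singleton clause (NOT p4), p4 = false.
From the singleton clause (p1), p1 = true.
From the singleton clause (NOT p5), p5 = false.
Every clause now holds.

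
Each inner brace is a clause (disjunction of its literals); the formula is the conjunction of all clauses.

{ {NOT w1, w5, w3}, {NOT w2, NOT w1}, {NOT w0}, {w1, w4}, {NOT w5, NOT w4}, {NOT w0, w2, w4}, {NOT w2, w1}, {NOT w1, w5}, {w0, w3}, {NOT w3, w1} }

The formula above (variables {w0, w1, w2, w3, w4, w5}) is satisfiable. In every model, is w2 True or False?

Suppose w2 = true.
(NOT w1) alone gives w1 = false.
That conflicts with the unit clause (w1).
So every satisfying assignment has w2 = False.

False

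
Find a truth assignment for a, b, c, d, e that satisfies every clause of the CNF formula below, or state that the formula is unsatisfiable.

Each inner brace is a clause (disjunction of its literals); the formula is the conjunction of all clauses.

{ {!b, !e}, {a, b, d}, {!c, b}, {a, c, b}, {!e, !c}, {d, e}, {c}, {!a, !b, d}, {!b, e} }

UNSATISFIABLE

The clause (c) is unit, so c = true.
The clause (b) is unit, so b = true.
The clause (!e) is unit, so e = false.
Now (e) is unsatisfied and unit — conflict.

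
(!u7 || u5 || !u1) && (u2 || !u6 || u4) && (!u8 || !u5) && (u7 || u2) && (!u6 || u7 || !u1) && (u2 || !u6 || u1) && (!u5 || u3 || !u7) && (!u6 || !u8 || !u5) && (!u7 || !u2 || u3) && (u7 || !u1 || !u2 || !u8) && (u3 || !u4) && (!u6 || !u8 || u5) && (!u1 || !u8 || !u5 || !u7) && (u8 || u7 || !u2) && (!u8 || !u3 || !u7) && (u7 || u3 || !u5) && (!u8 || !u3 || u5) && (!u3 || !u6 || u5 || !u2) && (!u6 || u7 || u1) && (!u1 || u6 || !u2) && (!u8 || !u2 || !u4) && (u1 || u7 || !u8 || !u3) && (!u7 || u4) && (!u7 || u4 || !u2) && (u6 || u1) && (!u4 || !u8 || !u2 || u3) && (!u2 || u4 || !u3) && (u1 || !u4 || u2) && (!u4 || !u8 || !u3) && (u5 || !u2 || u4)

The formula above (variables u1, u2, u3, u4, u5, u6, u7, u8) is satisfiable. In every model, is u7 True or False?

Suppose u7 = false.
From the singleton clause (u2), u2 = true.
From the singleton clause (u8), u8 = true.
From the singleton clause (!u5), u5 = false.
From the singleton clause (!u1), u1 = false.
From the singleton clause (!u6), u6 = false.
That conflicts with the unit clause (u6).
So every satisfying assignment has u7 = True.

True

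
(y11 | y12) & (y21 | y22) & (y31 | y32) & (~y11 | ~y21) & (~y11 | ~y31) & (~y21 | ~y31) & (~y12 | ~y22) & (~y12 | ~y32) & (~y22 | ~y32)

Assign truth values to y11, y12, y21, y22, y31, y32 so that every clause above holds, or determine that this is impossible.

UNSATISFIABLE

Case y11 = 1:
(~y21) alone gives y21 = 0.
(y22) alone gives y22 = 1.
(~y31) alone gives y31 = 0.
(y32) alone gives y32 = 1.
Now (~y32) is unsatisfied and unit — conflict.
Backtrack on y11: now try y11 = 0.
(y12) alone gives y12 = 1.
(~y22) alone gives y22 = 0.
(y21) alone gives y21 = 1.
(~y31) alone gives y31 = 0.
(y32) alone gives y32 = 1.
Now (~y32) is unsatisfied and unit — conflict.
Either choice for y11 ends in contradiction.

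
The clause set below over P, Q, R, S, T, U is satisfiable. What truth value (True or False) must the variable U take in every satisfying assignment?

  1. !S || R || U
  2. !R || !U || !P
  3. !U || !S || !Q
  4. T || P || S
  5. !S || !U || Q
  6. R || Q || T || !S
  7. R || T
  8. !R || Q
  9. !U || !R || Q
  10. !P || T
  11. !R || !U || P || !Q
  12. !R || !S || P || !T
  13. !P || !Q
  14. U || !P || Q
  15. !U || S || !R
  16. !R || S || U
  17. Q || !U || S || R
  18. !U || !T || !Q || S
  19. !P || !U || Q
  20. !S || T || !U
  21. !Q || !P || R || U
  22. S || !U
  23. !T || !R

False

Suppose U = true.
From the singleton clause (S), S = true.
From the singleton clause (!Q), Q = false.
But (Q) is also a unit clause — contradiction.
So every satisfying assignment has U = False.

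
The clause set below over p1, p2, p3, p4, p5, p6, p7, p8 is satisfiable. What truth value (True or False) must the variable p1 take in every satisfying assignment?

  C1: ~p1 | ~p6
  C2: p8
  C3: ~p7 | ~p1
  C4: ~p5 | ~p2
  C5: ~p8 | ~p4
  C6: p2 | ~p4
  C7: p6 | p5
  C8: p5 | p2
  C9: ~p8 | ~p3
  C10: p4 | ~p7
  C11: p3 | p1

True

Suppose p1 = 0.
The clause (p8) is unit, so p8 = 1.
The clause (~p4) is unit, so p4 = 0.
The clause (~p3) is unit, so p3 = 0.
That conflicts with the unit clause (p3).
So every satisfying assignment has p1 = True.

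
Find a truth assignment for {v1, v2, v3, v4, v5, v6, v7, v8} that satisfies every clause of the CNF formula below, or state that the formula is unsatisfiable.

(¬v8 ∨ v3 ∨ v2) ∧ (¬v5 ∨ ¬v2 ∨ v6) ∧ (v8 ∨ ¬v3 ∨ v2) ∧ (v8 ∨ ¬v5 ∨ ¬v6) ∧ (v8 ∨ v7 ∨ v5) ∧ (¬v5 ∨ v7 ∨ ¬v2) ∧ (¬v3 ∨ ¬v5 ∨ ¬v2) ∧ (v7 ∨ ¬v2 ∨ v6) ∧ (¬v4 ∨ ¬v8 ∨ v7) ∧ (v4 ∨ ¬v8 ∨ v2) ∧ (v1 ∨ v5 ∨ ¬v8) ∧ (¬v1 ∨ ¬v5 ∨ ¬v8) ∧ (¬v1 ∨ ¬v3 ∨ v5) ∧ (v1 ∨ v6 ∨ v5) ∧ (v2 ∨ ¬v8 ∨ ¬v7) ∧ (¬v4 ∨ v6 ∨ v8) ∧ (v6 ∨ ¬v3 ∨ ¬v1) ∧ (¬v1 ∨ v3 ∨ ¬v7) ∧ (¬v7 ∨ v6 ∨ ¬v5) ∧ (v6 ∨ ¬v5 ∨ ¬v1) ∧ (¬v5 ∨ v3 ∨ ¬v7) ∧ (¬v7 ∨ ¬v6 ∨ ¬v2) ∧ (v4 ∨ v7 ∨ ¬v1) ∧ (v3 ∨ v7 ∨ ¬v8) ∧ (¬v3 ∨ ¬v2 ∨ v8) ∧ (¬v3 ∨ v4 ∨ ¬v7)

Branch on v8: set v8 = False.
Branch on v3: set v3 = False.
Branch on v5: set v5 = False.
From the singleton clause (v7), v7 = True.
From the singleton clause (¬v1), v1 = False.
From the singleton clause (v6), v6 = True.
From the singleton clause (¬v2), v2 = False.
All clauses hold; v4 can take either value.

v1 ↦ False,  v2 ↦ False,  v3 ↦ False,  v4 ↦ False,  v5 ↦ False,  v6 ↦ True,  v7 ↦ True,  v8 ↦ False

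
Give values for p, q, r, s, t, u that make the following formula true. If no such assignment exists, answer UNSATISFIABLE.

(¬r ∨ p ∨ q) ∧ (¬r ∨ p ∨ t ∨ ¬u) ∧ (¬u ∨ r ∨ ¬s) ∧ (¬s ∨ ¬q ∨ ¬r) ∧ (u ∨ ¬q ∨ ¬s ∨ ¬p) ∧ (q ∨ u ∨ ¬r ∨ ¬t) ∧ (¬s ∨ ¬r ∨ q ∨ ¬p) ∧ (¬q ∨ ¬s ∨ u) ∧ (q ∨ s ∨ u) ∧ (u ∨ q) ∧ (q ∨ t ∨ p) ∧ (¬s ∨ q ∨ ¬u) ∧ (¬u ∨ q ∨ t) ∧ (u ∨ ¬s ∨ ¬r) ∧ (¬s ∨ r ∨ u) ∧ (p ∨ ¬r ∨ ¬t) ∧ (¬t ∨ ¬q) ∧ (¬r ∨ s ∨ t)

p ↦ True,  q ↦ False,  r ↦ True,  s ↦ False,  t ↦ True,  u ↦ True

Case u = True:
Case r = True:
Case p = True:
Case s = False:
The clause (t) is unit, so t = True.
The clause (¬q) is unit, so q = False.
Every clause now holds.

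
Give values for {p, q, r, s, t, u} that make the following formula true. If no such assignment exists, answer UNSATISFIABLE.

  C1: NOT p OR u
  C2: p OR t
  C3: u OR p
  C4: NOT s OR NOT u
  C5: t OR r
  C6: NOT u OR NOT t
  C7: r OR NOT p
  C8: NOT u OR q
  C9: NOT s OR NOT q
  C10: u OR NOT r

p: true, q: true, r: true, s: false, t: false, u: true

Branch on p: set p = true.
From the singleton clause (u), u = true.
From the singleton clause (NOT s), s = false.
From the singleton clause (NOT t), t = false.
From the singleton clause (r), r = true.
From the singleton clause (q), q = true.
Every clause now holds.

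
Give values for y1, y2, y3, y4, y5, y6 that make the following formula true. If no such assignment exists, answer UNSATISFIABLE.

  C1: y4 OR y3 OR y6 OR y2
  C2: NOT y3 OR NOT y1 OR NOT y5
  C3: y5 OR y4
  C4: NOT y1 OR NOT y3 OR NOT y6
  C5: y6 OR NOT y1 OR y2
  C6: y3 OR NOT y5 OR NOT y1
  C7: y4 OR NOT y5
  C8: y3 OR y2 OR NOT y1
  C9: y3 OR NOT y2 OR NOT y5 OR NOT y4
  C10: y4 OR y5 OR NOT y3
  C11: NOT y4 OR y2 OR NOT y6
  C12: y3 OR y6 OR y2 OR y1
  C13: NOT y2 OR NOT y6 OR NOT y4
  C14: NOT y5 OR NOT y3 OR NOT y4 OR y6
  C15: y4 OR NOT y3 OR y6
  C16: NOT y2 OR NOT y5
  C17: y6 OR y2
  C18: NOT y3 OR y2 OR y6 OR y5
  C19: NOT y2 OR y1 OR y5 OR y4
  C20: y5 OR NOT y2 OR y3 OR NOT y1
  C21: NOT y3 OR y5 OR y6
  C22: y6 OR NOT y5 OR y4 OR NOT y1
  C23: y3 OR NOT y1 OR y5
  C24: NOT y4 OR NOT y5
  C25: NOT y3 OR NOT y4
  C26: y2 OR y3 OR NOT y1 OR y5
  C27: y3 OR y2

Try y5 = false.
(y4) alone gives y4 = true.
(NOT y3) alone gives y3 = false.
(NOT y1) alone gives y1 = false.
(y2) alone gives y2 = true.
(NOT y6) alone gives y6 = false.
All clauses are satisfied.

y1 ↦ false; y2 ↦ true; y3 ↦ false; y4 ↦ true; y5 ↦ false; y6 ↦ false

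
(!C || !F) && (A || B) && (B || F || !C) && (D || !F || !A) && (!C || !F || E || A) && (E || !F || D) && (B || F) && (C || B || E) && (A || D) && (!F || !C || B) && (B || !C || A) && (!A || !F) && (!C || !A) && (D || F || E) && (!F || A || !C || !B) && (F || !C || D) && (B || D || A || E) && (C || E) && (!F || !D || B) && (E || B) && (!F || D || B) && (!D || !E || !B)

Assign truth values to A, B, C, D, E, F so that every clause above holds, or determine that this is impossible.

Try C = false.
(E) alone gives E = true.
Try A = true.
(!F) alone gives F = false.
(B) alone gives B = true.
(!D) alone gives D = false.
This assignment satisfies each clause.

A ↦ true,  B ↦ true,  C ↦ false,  D ↦ false,  E ↦ true,  F ↦ false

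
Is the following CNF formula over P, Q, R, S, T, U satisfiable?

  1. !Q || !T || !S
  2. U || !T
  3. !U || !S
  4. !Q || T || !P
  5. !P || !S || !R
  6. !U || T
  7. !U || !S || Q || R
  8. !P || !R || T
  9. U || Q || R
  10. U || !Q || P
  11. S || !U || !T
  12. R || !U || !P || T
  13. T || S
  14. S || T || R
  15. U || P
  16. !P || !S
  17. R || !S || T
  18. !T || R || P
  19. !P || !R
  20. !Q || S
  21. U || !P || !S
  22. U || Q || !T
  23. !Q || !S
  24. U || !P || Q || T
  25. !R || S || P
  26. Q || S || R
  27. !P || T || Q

Case U = true:
Unit clause (!S) forces S = false.
Unit clause (T) forces T = true.
Now (!T) is unsatisfied and unit — conflict.
So U must be the other value — set U = false.
Unit clause (!T) forces T = false.
Unit clause (S) forces S = true.
Unit clause (P) forces P = true.
Now (!P) is unsatisfied and unit — conflict.
Both values of U lead to a conflict.
No assignment satisfies every clause.

No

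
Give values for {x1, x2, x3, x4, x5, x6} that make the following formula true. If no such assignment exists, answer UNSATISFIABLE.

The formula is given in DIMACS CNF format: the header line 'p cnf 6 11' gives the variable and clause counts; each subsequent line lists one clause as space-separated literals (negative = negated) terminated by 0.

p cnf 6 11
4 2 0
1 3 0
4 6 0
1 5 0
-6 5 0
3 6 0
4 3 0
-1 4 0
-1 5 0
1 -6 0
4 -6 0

x1 ↦ False; x2 ↦ True; x3 ↦ True; x4 ↦ True; x5 ↦ True; x6 ↦ False

Branch on x4: set x4 = True.
Branch on x1: set x1 = False.
Unit clause (x3) forces x3 = True.
Unit clause (x5) forces x5 = True.
Unit clause (¬x6) forces x6 = False.
Every clause is now satisfied; x2 is unconstrained.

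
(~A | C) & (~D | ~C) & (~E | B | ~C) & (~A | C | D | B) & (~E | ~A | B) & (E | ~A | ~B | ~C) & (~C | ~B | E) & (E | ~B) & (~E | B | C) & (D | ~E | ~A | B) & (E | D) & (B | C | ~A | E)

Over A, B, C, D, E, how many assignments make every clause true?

There are 2^5 = 32 truth assignments over (A, B, C, D, E).
Split on A. With A = 1, the clauses containing A are satisfied and ~A drops from the rest; 1 of the 2^4 = 16 assignments to the other variables satisfy what remains.
With A = 0, by the same count on the reduced clause set, 4 assignments work.
(One model: A=F, B=F, C=F, D=T, E=F.)
Total: 1 + 4 = 5.

5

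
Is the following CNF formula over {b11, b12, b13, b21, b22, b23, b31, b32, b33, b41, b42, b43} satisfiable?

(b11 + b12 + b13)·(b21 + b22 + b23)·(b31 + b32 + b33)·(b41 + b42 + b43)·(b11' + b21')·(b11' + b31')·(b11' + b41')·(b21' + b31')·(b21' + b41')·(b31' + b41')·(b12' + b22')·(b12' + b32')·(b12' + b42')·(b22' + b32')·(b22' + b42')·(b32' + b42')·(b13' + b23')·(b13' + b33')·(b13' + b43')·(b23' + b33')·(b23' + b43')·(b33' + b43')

No, unsatisfiable

Try b11 = 0.
Try b12 = 1.
Unit clause (b22') forces b22 = 0.
Unit clause (b32') forces b32 = 0.
Unit clause (b42') forces b42 = 0.
Try b21 = 1.
Unit clause (b31') forces b31 = 0.
Unit clause (b33) forces b33 = 1.
Unit clause (b41') forces b41 = 0.
Unit clause (b43) forces b43 = 1.
Now (b43') is unsatisfied and unit — conflict.
So b21 must be the other value — set b21 = 0.
Unit clause (b23) forces b23 = 1.
Unit clause (b13') forces b13 = 0.
Unit clause (b33') forces b33 = 0.
Unit clause (b31) forces b31 = 1.
Unit clause (b41') forces b41 = 0.
Unit clause (b43) forces b43 = 1.
Now (b43') is unsatisfied and unit — conflict.
Neither b21 = 1 nor b21 = 0 works.
So b12 must be the other value — set b12 = 0.
Unit clause (b13) forces b13 = 1.
Unit clause (b23') forces b23 = 0.
Unit clause (b33') forces b33 = 0.
Unit clause (b43') forces b43 = 0.
Try b21 = 1.
Unit clause (b31') forces b31 = 0.
Unit clause (b32) forces b32 = 1.
Unit clause (b41') forces b41 = 0.
Unit clause (b42) forces b42 = 1.
Now (b42') is unsatisfied and unit — conflict.
So b21 must be the other value — set b21 = 0.
Unit clause (b22) forces b22 = 1.
Unit clause (b32') forces b32 = 0.
Unit clause (b31) forces b31 = 1.
Unit clause (b41') forces b41 = 0.
Unit clause (b42) forces b42 = 1.
Now (b42') is unsatisfied and unit — conflict.
Neither b21 = 1 nor b21 = 0 works.
Neither b12 = 1 nor b12 = 0 works.
So b11 must be the other value — set b11 = 1.
Unit clause (b21') forces b21 = 0.
Unit clause (b31') forces b31 = 0.
Unit clause (b41') forces b41 = 0.
Try b22 = 1.
Unit clause (b12') forces b12 = 0.
Unit clause (b32') forces b32 = 0.
Unit clause (b33) forces b33 = 1.
Unit clause (b42') forces b42 = 0.
Unit clause (b43) forces b43 = 1.
Now (b43') is unsatisfied and unit — conflict.
So b22 must be the other value — set b22 = 0.
Unit clause (b23) forces b23 = 1.
Unit clause (b13') forces b13 = 0.
Unit clause (b33') forces b33 = 0.
Unit clause (b32) forces b32 = 1.
Unit clause (b12') forces b12 = 0.
Unit clause (b42') forces b42 = 0.
Unit clause (b43) forces b43 = 1.
Now (b43') is unsatisfied and unit — conflict.
Neither b22 = 1 nor b22 = 0 works.
Neither b11 = 1 nor b11 = 0 works.
No assignment satisfies every clause.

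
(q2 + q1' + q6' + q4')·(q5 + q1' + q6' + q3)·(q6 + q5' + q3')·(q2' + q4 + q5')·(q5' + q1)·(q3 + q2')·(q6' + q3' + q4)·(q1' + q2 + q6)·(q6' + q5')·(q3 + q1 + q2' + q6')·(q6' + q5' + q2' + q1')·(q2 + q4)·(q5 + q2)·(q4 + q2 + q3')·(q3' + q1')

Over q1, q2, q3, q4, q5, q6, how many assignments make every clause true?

There are 2^6 = 64 truth assignments over (q1, q2, q3, q4, q5, q6).
Split on q1. With q1 = 1, the clauses containing q1 are satisfied and q1' drops from the rest; 0 of the 2^5 = 32 assignments to the other variables satisfy what remains.
With q1 = 0, by the same count on the reduced clause set, 3 assignments work.
(One model: q1=F, q2=T, q3=T, q4=F, q5=F, q6=F.)
Total: 0 + 3 = 3.

3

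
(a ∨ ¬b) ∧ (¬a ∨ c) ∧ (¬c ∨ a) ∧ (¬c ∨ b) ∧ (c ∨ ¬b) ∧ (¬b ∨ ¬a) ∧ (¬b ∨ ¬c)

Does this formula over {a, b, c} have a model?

Branch on a: set a = False.
From the singleton clause (¬b), b = False.
From the singleton clause (¬c), c = False.
Every clause now holds.
A satisfying assignment: a=False; b=False; c=False.

Yes, satisfiable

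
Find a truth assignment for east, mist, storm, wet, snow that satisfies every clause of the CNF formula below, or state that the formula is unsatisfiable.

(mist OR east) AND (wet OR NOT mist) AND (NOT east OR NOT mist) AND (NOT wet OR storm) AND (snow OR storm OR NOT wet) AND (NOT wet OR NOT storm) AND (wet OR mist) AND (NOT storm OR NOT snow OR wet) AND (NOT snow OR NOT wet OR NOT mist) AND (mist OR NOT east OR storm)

UNSATISFIABLE

Suppose mist = true.
(wet) alone gives wet = true.
(NOT east) alone gives east = false.
(storm) alone gives storm = true.
That conflicts with the unit clause (NOT storm).
That branch fails; take mist = false instead.
(east) alone gives east = true.
(wet) alone gives wet = true.
(storm) alone gives storm = true.
That conflicts with the unit clause (NOT storm).
Neither mist = true nor mist = false works.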